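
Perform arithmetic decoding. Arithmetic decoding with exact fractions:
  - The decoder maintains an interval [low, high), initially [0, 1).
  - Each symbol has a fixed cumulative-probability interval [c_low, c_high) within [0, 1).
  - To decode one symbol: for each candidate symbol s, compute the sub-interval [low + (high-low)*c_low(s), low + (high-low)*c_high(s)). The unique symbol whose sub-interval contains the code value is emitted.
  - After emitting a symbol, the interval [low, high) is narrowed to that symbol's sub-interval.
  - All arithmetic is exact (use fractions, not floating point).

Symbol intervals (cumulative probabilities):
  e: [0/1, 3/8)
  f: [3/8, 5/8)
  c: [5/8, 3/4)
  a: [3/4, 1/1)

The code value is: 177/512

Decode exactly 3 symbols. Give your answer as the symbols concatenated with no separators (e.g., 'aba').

Step 1: interval [0/1, 1/1), width = 1/1 - 0/1 = 1/1
  'e': [0/1 + 1/1*0/1, 0/1 + 1/1*3/8) = [0/1, 3/8) <- contains code 177/512
  'f': [0/1 + 1/1*3/8, 0/1 + 1/1*5/8) = [3/8, 5/8)
  'c': [0/1 + 1/1*5/8, 0/1 + 1/1*3/4) = [5/8, 3/4)
  'a': [0/1 + 1/1*3/4, 0/1 + 1/1*1/1) = [3/4, 1/1)
  emit 'e', narrow to [0/1, 3/8)
Step 2: interval [0/1, 3/8), width = 3/8 - 0/1 = 3/8
  'e': [0/1 + 3/8*0/1, 0/1 + 3/8*3/8) = [0/1, 9/64)
  'f': [0/1 + 3/8*3/8, 0/1 + 3/8*5/8) = [9/64, 15/64)
  'c': [0/1 + 3/8*5/8, 0/1 + 3/8*3/4) = [15/64, 9/32)
  'a': [0/1 + 3/8*3/4, 0/1 + 3/8*1/1) = [9/32, 3/8) <- contains code 177/512
  emit 'a', narrow to [9/32, 3/8)
Step 3: interval [9/32, 3/8), width = 3/8 - 9/32 = 3/32
  'e': [9/32 + 3/32*0/1, 9/32 + 3/32*3/8) = [9/32, 81/256)
  'f': [9/32 + 3/32*3/8, 9/32 + 3/32*5/8) = [81/256, 87/256)
  'c': [9/32 + 3/32*5/8, 9/32 + 3/32*3/4) = [87/256, 45/128) <- contains code 177/512
  'a': [9/32 + 3/32*3/4, 9/32 + 3/32*1/1) = [45/128, 3/8)
  emit 'c', narrow to [87/256, 45/128)

Answer: eac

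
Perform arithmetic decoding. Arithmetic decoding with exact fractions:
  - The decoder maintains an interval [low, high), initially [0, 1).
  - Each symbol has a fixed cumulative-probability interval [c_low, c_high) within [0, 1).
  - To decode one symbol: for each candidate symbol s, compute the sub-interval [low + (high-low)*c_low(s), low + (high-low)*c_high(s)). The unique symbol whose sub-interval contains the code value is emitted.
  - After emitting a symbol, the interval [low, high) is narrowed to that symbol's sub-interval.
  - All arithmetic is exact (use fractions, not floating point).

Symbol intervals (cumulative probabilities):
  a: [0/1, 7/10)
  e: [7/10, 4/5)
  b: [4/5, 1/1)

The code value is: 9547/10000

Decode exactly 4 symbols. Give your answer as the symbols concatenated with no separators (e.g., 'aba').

Step 1: interval [0/1, 1/1), width = 1/1 - 0/1 = 1/1
  'a': [0/1 + 1/1*0/1, 0/1 + 1/1*7/10) = [0/1, 7/10)
  'e': [0/1 + 1/1*7/10, 0/1 + 1/1*4/5) = [7/10, 4/5)
  'b': [0/1 + 1/1*4/5, 0/1 + 1/1*1/1) = [4/5, 1/1) <- contains code 9547/10000
  emit 'b', narrow to [4/5, 1/1)
Step 2: interval [4/5, 1/1), width = 1/1 - 4/5 = 1/5
  'a': [4/5 + 1/5*0/1, 4/5 + 1/5*7/10) = [4/5, 47/50)
  'e': [4/5 + 1/5*7/10, 4/5 + 1/5*4/5) = [47/50, 24/25) <- contains code 9547/10000
  'b': [4/5 + 1/5*4/5, 4/5 + 1/5*1/1) = [24/25, 1/1)
  emit 'e', narrow to [47/50, 24/25)
Step 3: interval [47/50, 24/25), width = 24/25 - 47/50 = 1/50
  'a': [47/50 + 1/50*0/1, 47/50 + 1/50*7/10) = [47/50, 477/500)
  'e': [47/50 + 1/50*7/10, 47/50 + 1/50*4/5) = [477/500, 239/250) <- contains code 9547/10000
  'b': [47/50 + 1/50*4/5, 47/50 + 1/50*1/1) = [239/250, 24/25)
  emit 'e', narrow to [477/500, 239/250)
Step 4: interval [477/500, 239/250), width = 239/250 - 477/500 = 1/500
  'a': [477/500 + 1/500*0/1, 477/500 + 1/500*7/10) = [477/500, 4777/5000) <- contains code 9547/10000
  'e': [477/500 + 1/500*7/10, 477/500 + 1/500*4/5) = [4777/5000, 2389/2500)
  'b': [477/500 + 1/500*4/5, 477/500 + 1/500*1/1) = [2389/2500, 239/250)
  emit 'a', narrow to [477/500, 4777/5000)

Answer: beea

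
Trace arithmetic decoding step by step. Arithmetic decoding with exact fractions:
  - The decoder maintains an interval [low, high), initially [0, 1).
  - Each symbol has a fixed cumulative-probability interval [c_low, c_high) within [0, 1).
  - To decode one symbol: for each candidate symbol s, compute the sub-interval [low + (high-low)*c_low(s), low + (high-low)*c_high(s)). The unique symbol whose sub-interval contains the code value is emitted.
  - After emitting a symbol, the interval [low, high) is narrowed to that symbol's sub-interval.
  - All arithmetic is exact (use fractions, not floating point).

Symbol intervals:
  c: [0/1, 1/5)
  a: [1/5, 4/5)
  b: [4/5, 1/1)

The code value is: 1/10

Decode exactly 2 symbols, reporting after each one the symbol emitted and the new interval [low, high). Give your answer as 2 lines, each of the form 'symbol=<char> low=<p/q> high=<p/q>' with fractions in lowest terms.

Step 1: interval [0/1, 1/1), width = 1/1 - 0/1 = 1/1
  'c': [0/1 + 1/1*0/1, 0/1 + 1/1*1/5) = [0/1, 1/5) <- contains code 1/10
  'a': [0/1 + 1/1*1/5, 0/1 + 1/1*4/5) = [1/5, 4/5)
  'b': [0/1 + 1/1*4/5, 0/1 + 1/1*1/1) = [4/5, 1/1)
  emit 'c', narrow to [0/1, 1/5)
Step 2: interval [0/1, 1/5), width = 1/5 - 0/1 = 1/5
  'c': [0/1 + 1/5*0/1, 0/1 + 1/5*1/5) = [0/1, 1/25)
  'a': [0/1 + 1/5*1/5, 0/1 + 1/5*4/5) = [1/25, 4/25) <- contains code 1/10
  'b': [0/1 + 1/5*4/5, 0/1 + 1/5*1/1) = [4/25, 1/5)
  emit 'a', narrow to [1/25, 4/25)

Answer: symbol=c low=0/1 high=1/5
symbol=a low=1/25 high=4/25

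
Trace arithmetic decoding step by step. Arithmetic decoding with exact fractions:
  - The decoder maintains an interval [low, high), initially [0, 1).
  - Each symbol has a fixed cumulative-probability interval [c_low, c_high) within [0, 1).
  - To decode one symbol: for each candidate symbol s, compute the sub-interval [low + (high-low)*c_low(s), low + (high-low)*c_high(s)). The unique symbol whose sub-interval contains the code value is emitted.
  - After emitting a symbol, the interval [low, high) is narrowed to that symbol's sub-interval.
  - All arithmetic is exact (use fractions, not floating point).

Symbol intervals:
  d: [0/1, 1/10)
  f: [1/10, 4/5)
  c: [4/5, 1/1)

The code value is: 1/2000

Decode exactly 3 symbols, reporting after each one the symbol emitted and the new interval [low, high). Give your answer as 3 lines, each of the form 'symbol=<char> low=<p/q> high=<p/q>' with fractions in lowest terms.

Step 1: interval [0/1, 1/1), width = 1/1 - 0/1 = 1/1
  'd': [0/1 + 1/1*0/1, 0/1 + 1/1*1/10) = [0/1, 1/10) <- contains code 1/2000
  'f': [0/1 + 1/1*1/10, 0/1 + 1/1*4/5) = [1/10, 4/5)
  'c': [0/1 + 1/1*4/5, 0/1 + 1/1*1/1) = [4/5, 1/1)
  emit 'd', narrow to [0/1, 1/10)
Step 2: interval [0/1, 1/10), width = 1/10 - 0/1 = 1/10
  'd': [0/1 + 1/10*0/1, 0/1 + 1/10*1/10) = [0/1, 1/100) <- contains code 1/2000
  'f': [0/1 + 1/10*1/10, 0/1 + 1/10*4/5) = [1/100, 2/25)
  'c': [0/1 + 1/10*4/5, 0/1 + 1/10*1/1) = [2/25, 1/10)
  emit 'd', narrow to [0/1, 1/100)
Step 3: interval [0/1, 1/100), width = 1/100 - 0/1 = 1/100
  'd': [0/1 + 1/100*0/1, 0/1 + 1/100*1/10) = [0/1, 1/1000) <- contains code 1/2000
  'f': [0/1 + 1/100*1/10, 0/1 + 1/100*4/5) = [1/1000, 1/125)
  'c': [0/1 + 1/100*4/5, 0/1 + 1/100*1/1) = [1/125, 1/100)
  emit 'd', narrow to [0/1, 1/1000)

Answer: symbol=d low=0/1 high=1/10
symbol=d low=0/1 high=1/100
symbol=d low=0/1 high=1/1000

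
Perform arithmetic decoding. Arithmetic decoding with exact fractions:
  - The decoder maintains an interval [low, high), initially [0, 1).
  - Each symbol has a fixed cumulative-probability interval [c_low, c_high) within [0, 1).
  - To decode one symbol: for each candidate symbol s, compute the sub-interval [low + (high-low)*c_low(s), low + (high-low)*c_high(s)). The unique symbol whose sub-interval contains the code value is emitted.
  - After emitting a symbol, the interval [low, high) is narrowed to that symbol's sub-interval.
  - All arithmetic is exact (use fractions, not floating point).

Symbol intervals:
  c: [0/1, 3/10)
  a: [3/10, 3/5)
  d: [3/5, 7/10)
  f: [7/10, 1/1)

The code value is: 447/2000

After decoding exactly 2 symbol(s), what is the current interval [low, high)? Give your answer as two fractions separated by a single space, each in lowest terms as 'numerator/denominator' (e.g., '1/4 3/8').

Step 1: interval [0/1, 1/1), width = 1/1 - 0/1 = 1/1
  'c': [0/1 + 1/1*0/1, 0/1 + 1/1*3/10) = [0/1, 3/10) <- contains code 447/2000
  'a': [0/1 + 1/1*3/10, 0/1 + 1/1*3/5) = [3/10, 3/5)
  'd': [0/1 + 1/1*3/5, 0/1 + 1/1*7/10) = [3/5, 7/10)
  'f': [0/1 + 1/1*7/10, 0/1 + 1/1*1/1) = [7/10, 1/1)
  emit 'c', narrow to [0/1, 3/10)
Step 2: interval [0/1, 3/10), width = 3/10 - 0/1 = 3/10
  'c': [0/1 + 3/10*0/1, 0/1 + 3/10*3/10) = [0/1, 9/100)
  'a': [0/1 + 3/10*3/10, 0/1 + 3/10*3/5) = [9/100, 9/50)
  'd': [0/1 + 3/10*3/5, 0/1 + 3/10*7/10) = [9/50, 21/100)
  'f': [0/1 + 3/10*7/10, 0/1 + 3/10*1/1) = [21/100, 3/10) <- contains code 447/2000
  emit 'f', narrow to [21/100, 3/10)

Answer: 21/100 3/10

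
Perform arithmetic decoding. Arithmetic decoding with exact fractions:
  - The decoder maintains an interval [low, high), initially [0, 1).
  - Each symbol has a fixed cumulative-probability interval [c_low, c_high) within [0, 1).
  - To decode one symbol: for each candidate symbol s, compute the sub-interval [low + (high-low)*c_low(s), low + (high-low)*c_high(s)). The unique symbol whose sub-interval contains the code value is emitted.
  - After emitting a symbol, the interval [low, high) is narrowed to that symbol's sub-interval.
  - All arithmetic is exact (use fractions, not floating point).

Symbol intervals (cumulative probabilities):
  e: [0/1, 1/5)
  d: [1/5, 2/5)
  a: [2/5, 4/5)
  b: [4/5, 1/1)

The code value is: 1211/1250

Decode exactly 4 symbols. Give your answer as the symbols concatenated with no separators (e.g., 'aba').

Step 1: interval [0/1, 1/1), width = 1/1 - 0/1 = 1/1
  'e': [0/1 + 1/1*0/1, 0/1 + 1/1*1/5) = [0/1, 1/5)
  'd': [0/1 + 1/1*1/5, 0/1 + 1/1*2/5) = [1/5, 2/5)
  'a': [0/1 + 1/1*2/5, 0/1 + 1/1*4/5) = [2/5, 4/5)
  'b': [0/1 + 1/1*4/5, 0/1 + 1/1*1/1) = [4/5, 1/1) <- contains code 1211/1250
  emit 'b', narrow to [4/5, 1/1)
Step 2: interval [4/5, 1/1), width = 1/1 - 4/5 = 1/5
  'e': [4/5 + 1/5*0/1, 4/5 + 1/5*1/5) = [4/5, 21/25)
  'd': [4/5 + 1/5*1/5, 4/5 + 1/5*2/5) = [21/25, 22/25)
  'a': [4/5 + 1/5*2/5, 4/5 + 1/5*4/5) = [22/25, 24/25)
  'b': [4/5 + 1/5*4/5, 4/5 + 1/5*1/1) = [24/25, 1/1) <- contains code 1211/1250
  emit 'b', narrow to [24/25, 1/1)
Step 3: interval [24/25, 1/1), width = 1/1 - 24/25 = 1/25
  'e': [24/25 + 1/25*0/1, 24/25 + 1/25*1/5) = [24/25, 121/125)
  'd': [24/25 + 1/25*1/5, 24/25 + 1/25*2/5) = [121/125, 122/125) <- contains code 1211/1250
  'a': [24/25 + 1/25*2/5, 24/25 + 1/25*4/5) = [122/125, 124/125)
  'b': [24/25 + 1/25*4/5, 24/25 + 1/25*1/1) = [124/125, 1/1)
  emit 'd', narrow to [121/125, 122/125)
Step 4: interval [121/125, 122/125), width = 122/125 - 121/125 = 1/125
  'e': [121/125 + 1/125*0/1, 121/125 + 1/125*1/5) = [121/125, 606/625) <- contains code 1211/1250
  'd': [121/125 + 1/125*1/5, 121/125 + 1/125*2/5) = [606/625, 607/625)
  'a': [121/125 + 1/125*2/5, 121/125 + 1/125*4/5) = [607/625, 609/625)
  'b': [121/125 + 1/125*4/5, 121/125 + 1/125*1/1) = [609/625, 122/125)
  emit 'e', narrow to [121/125, 606/625)

Answer: bbde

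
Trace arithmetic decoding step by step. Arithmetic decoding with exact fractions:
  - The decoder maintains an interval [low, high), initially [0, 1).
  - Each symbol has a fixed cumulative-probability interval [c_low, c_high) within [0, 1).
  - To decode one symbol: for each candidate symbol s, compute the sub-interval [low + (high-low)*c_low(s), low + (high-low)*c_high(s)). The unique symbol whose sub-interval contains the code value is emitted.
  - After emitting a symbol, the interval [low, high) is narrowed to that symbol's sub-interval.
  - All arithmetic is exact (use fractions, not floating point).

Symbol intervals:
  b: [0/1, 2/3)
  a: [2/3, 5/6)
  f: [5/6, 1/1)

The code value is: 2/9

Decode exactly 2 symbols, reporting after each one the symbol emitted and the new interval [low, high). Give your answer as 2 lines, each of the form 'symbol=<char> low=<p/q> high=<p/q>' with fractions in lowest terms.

Step 1: interval [0/1, 1/1), width = 1/1 - 0/1 = 1/1
  'b': [0/1 + 1/1*0/1, 0/1 + 1/1*2/3) = [0/1, 2/3) <- contains code 2/9
  'a': [0/1 + 1/1*2/3, 0/1 + 1/1*5/6) = [2/3, 5/6)
  'f': [0/1 + 1/1*5/6, 0/1 + 1/1*1/1) = [5/6, 1/1)
  emit 'b', narrow to [0/1, 2/3)
Step 2: interval [0/1, 2/3), width = 2/3 - 0/1 = 2/3
  'b': [0/1 + 2/3*0/1, 0/1 + 2/3*2/3) = [0/1, 4/9) <- contains code 2/9
  'a': [0/1 + 2/3*2/3, 0/1 + 2/3*5/6) = [4/9, 5/9)
  'f': [0/1 + 2/3*5/6, 0/1 + 2/3*1/1) = [5/9, 2/3)
  emit 'b', narrow to [0/1, 4/9)

Answer: symbol=b low=0/1 high=2/3
symbol=b low=0/1 high=4/9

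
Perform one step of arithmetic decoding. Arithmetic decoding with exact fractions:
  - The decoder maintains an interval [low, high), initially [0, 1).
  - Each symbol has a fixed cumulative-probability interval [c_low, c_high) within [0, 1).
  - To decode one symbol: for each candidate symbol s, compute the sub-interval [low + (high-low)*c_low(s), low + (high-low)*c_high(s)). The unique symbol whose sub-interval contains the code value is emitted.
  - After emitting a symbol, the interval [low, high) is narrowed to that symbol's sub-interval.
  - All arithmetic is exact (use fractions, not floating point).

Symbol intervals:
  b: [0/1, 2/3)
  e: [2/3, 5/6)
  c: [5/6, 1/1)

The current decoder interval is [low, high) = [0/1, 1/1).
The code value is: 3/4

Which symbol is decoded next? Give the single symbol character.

Interval width = high − low = 1/1 − 0/1 = 1/1
Scaled code = (code − low) / width = (3/4 − 0/1) / 1/1 = 3/4
  b: [0/1, 2/3) 
  e: [2/3, 5/6) ← scaled code falls here ✓
  c: [5/6, 1/1) 

Answer: e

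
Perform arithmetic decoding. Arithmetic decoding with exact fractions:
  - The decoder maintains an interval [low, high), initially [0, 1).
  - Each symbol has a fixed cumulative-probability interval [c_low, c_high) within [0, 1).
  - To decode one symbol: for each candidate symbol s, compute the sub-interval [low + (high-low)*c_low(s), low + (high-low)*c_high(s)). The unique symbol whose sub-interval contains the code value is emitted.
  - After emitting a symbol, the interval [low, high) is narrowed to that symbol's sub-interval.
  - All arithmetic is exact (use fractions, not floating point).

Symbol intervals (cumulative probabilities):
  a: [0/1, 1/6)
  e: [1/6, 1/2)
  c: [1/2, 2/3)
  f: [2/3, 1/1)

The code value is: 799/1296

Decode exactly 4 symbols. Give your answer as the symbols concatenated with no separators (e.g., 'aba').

Step 1: interval [0/1, 1/1), width = 1/1 - 0/1 = 1/1
  'a': [0/1 + 1/1*0/1, 0/1 + 1/1*1/6) = [0/1, 1/6)
  'e': [0/1 + 1/1*1/6, 0/1 + 1/1*1/2) = [1/6, 1/2)
  'c': [0/1 + 1/1*1/2, 0/1 + 1/1*2/3) = [1/2, 2/3) <- contains code 799/1296
  'f': [0/1 + 1/1*2/3, 0/1 + 1/1*1/1) = [2/3, 1/1)
  emit 'c', narrow to [1/2, 2/3)
Step 2: interval [1/2, 2/3), width = 2/3 - 1/2 = 1/6
  'a': [1/2 + 1/6*0/1, 1/2 + 1/6*1/6) = [1/2, 19/36)
  'e': [1/2 + 1/6*1/6, 1/2 + 1/6*1/2) = [19/36, 7/12)
  'c': [1/2 + 1/6*1/2, 1/2 + 1/6*2/3) = [7/12, 11/18)
  'f': [1/2 + 1/6*2/3, 1/2 + 1/6*1/1) = [11/18, 2/3) <- contains code 799/1296
  emit 'f', narrow to [11/18, 2/3)
Step 3: interval [11/18, 2/3), width = 2/3 - 11/18 = 1/18
  'a': [11/18 + 1/18*0/1, 11/18 + 1/18*1/6) = [11/18, 67/108) <- contains code 799/1296
  'e': [11/18 + 1/18*1/6, 11/18 + 1/18*1/2) = [67/108, 23/36)
  'c': [11/18 + 1/18*1/2, 11/18 + 1/18*2/3) = [23/36, 35/54)
  'f': [11/18 + 1/18*2/3, 11/18 + 1/18*1/1) = [35/54, 2/3)
  emit 'a', narrow to [11/18, 67/108)
Step 4: interval [11/18, 67/108), width = 67/108 - 11/18 = 1/108
  'a': [11/18 + 1/108*0/1, 11/18 + 1/108*1/6) = [11/18, 397/648)
  'e': [11/18 + 1/108*1/6, 11/18 + 1/108*1/2) = [397/648, 133/216)
  'c': [11/18 + 1/108*1/2, 11/18 + 1/108*2/3) = [133/216, 50/81) <- contains code 799/1296
  'f': [11/18 + 1/108*2/3, 11/18 + 1/108*1/1) = [50/81, 67/108)
  emit 'c', narrow to [133/216, 50/81)

Answer: cfac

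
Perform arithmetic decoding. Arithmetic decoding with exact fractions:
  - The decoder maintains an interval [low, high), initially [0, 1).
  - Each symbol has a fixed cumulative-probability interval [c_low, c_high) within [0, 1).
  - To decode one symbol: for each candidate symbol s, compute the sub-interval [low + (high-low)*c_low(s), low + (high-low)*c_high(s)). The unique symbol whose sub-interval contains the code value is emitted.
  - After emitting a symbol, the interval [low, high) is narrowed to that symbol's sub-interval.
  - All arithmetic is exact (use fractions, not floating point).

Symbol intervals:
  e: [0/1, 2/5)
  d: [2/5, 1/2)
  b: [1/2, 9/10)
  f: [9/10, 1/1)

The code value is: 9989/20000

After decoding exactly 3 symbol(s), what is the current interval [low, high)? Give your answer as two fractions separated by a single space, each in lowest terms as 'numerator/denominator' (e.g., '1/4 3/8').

Answer: 499/1000 1/2

Derivation:
Step 1: interval [0/1, 1/1), width = 1/1 - 0/1 = 1/1
  'e': [0/1 + 1/1*0/1, 0/1 + 1/1*2/5) = [0/1, 2/5)
  'd': [0/1 + 1/1*2/5, 0/1 + 1/1*1/2) = [2/5, 1/2) <- contains code 9989/20000
  'b': [0/1 + 1/1*1/2, 0/1 + 1/1*9/10) = [1/2, 9/10)
  'f': [0/1 + 1/1*9/10, 0/1 + 1/1*1/1) = [9/10, 1/1)
  emit 'd', narrow to [2/5, 1/2)
Step 2: interval [2/5, 1/2), width = 1/2 - 2/5 = 1/10
  'e': [2/5 + 1/10*0/1, 2/5 + 1/10*2/5) = [2/5, 11/25)
  'd': [2/5 + 1/10*2/5, 2/5 + 1/10*1/2) = [11/25, 9/20)
  'b': [2/5 + 1/10*1/2, 2/5 + 1/10*9/10) = [9/20, 49/100)
  'f': [2/5 + 1/10*9/10, 2/5 + 1/10*1/1) = [49/100, 1/2) <- contains code 9989/20000
  emit 'f', narrow to [49/100, 1/2)
Step 3: interval [49/100, 1/2), width = 1/2 - 49/100 = 1/100
  'e': [49/100 + 1/100*0/1, 49/100 + 1/100*2/5) = [49/100, 247/500)
  'd': [49/100 + 1/100*2/5, 49/100 + 1/100*1/2) = [247/500, 99/200)
  'b': [49/100 + 1/100*1/2, 49/100 + 1/100*9/10) = [99/200, 499/1000)
  'f': [49/100 + 1/100*9/10, 49/100 + 1/100*1/1) = [499/1000, 1/2) <- contains code 9989/20000
  emit 'f', narrow to [499/1000, 1/2)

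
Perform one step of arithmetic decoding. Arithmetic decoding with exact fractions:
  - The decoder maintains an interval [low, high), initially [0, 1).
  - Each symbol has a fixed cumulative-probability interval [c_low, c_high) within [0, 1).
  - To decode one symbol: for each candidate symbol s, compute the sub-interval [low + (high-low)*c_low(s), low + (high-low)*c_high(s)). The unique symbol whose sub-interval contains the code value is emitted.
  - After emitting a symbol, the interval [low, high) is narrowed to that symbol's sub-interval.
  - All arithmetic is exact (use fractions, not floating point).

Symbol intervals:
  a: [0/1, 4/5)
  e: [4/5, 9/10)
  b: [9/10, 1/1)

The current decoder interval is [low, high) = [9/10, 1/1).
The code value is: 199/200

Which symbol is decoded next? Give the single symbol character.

Interval width = high − low = 1/1 − 9/10 = 1/10
Scaled code = (code − low) / width = (199/200 − 9/10) / 1/10 = 19/20
  a: [0/1, 4/5) 
  e: [4/5, 9/10) 
  b: [9/10, 1/1) ← scaled code falls here ✓

Answer: b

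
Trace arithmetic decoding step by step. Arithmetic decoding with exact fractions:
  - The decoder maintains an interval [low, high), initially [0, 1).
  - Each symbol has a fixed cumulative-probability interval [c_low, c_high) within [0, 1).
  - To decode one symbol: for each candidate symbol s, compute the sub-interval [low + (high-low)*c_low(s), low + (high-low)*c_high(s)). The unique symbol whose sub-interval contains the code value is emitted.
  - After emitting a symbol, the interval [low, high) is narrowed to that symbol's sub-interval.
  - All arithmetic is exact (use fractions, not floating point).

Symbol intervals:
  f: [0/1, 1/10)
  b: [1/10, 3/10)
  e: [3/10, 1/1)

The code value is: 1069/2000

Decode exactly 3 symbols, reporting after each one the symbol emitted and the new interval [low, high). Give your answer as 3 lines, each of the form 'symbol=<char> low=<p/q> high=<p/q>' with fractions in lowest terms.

Step 1: interval [0/1, 1/1), width = 1/1 - 0/1 = 1/1
  'f': [0/1 + 1/1*0/1, 0/1 + 1/1*1/10) = [0/1, 1/10)
  'b': [0/1 + 1/1*1/10, 0/1 + 1/1*3/10) = [1/10, 3/10)
  'e': [0/1 + 1/1*3/10, 0/1 + 1/1*1/1) = [3/10, 1/1) <- contains code 1069/2000
  emit 'e', narrow to [3/10, 1/1)
Step 2: interval [3/10, 1/1), width = 1/1 - 3/10 = 7/10
  'f': [3/10 + 7/10*0/1, 3/10 + 7/10*1/10) = [3/10, 37/100)
  'b': [3/10 + 7/10*1/10, 3/10 + 7/10*3/10) = [37/100, 51/100)
  'e': [3/10 + 7/10*3/10, 3/10 + 7/10*1/1) = [51/100, 1/1) <- contains code 1069/2000
  emit 'e', narrow to [51/100, 1/1)
Step 3: interval [51/100, 1/1), width = 1/1 - 51/100 = 49/100
  'f': [51/100 + 49/100*0/1, 51/100 + 49/100*1/10) = [51/100, 559/1000) <- contains code 1069/2000
  'b': [51/100 + 49/100*1/10, 51/100 + 49/100*3/10) = [559/1000, 657/1000)
  'e': [51/100 + 49/100*3/10, 51/100 + 49/100*1/1) = [657/1000, 1/1)
  emit 'f', narrow to [51/100, 559/1000)

Answer: symbol=e low=3/10 high=1/1
symbol=e low=51/100 high=1/1
symbol=f low=51/100 high=559/1000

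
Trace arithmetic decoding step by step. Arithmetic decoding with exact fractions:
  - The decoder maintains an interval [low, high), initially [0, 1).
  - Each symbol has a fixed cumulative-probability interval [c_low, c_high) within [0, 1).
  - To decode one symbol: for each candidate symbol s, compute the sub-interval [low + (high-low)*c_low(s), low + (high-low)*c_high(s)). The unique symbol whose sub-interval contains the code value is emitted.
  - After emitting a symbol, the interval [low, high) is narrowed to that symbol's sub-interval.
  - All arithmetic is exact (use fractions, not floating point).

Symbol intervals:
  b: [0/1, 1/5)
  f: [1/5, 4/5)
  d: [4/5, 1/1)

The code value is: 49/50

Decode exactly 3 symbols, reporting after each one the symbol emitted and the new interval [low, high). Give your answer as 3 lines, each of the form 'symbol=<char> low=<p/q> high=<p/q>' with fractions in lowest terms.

Answer: symbol=d low=4/5 high=1/1
symbol=d low=24/25 high=1/1
symbol=f low=121/125 high=124/125

Derivation:
Step 1: interval [0/1, 1/1), width = 1/1 - 0/1 = 1/1
  'b': [0/1 + 1/1*0/1, 0/1 + 1/1*1/5) = [0/1, 1/5)
  'f': [0/1 + 1/1*1/5, 0/1 + 1/1*4/5) = [1/5, 4/5)
  'd': [0/1 + 1/1*4/5, 0/1 + 1/1*1/1) = [4/5, 1/1) <- contains code 49/50
  emit 'd', narrow to [4/5, 1/1)
Step 2: interval [4/5, 1/1), width = 1/1 - 4/5 = 1/5
  'b': [4/5 + 1/5*0/1, 4/5 + 1/5*1/5) = [4/5, 21/25)
  'f': [4/5 + 1/5*1/5, 4/5 + 1/5*4/5) = [21/25, 24/25)
  'd': [4/5 + 1/5*4/5, 4/5 + 1/5*1/1) = [24/25, 1/1) <- contains code 49/50
  emit 'd', narrow to [24/25, 1/1)
Step 3: interval [24/25, 1/1), width = 1/1 - 24/25 = 1/25
  'b': [24/25 + 1/25*0/1, 24/25 + 1/25*1/5) = [24/25, 121/125)
  'f': [24/25 + 1/25*1/5, 24/25 + 1/25*4/5) = [121/125, 124/125) <- contains code 49/50
  'd': [24/25 + 1/25*4/5, 24/25 + 1/25*1/1) = [124/125, 1/1)
  emit 'f', narrow to [121/125, 124/125)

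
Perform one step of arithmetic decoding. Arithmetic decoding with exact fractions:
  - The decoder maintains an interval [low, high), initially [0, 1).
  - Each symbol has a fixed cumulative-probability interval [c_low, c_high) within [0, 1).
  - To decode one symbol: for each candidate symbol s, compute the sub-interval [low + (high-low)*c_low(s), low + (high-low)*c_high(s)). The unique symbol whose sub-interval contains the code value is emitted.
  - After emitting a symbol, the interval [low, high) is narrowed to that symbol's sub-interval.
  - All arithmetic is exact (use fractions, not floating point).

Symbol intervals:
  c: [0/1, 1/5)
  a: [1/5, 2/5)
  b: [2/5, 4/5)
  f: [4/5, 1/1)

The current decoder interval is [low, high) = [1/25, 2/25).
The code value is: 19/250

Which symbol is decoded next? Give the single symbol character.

Interval width = high − low = 2/25 − 1/25 = 1/25
Scaled code = (code − low) / width = (19/250 − 1/25) / 1/25 = 9/10
  c: [0/1, 1/5) 
  a: [1/5, 2/5) 
  b: [2/5, 4/5) 
  f: [4/5, 1/1) ← scaled code falls here ✓

Answer: f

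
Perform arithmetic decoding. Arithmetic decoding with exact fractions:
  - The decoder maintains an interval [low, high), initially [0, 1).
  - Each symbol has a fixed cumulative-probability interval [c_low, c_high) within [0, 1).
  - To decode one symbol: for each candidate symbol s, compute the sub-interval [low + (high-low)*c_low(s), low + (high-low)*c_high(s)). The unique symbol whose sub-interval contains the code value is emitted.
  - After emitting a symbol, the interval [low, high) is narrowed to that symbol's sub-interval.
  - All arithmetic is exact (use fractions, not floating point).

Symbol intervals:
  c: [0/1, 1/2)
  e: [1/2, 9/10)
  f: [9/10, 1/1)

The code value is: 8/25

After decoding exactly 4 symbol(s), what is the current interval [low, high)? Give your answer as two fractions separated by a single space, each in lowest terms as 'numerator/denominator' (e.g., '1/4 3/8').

Answer: 3/10 17/50

Derivation:
Step 1: interval [0/1, 1/1), width = 1/1 - 0/1 = 1/1
  'c': [0/1 + 1/1*0/1, 0/1 + 1/1*1/2) = [0/1, 1/2) <- contains code 8/25
  'e': [0/1 + 1/1*1/2, 0/1 + 1/1*9/10) = [1/2, 9/10)
  'f': [0/1 + 1/1*9/10, 0/1 + 1/1*1/1) = [9/10, 1/1)
  emit 'c', narrow to [0/1, 1/2)
Step 2: interval [0/1, 1/2), width = 1/2 - 0/1 = 1/2
  'c': [0/1 + 1/2*0/1, 0/1 + 1/2*1/2) = [0/1, 1/4)
  'e': [0/1 + 1/2*1/2, 0/1 + 1/2*9/10) = [1/4, 9/20) <- contains code 8/25
  'f': [0/1 + 1/2*9/10, 0/1 + 1/2*1/1) = [9/20, 1/2)
  emit 'e', narrow to [1/4, 9/20)
Step 3: interval [1/4, 9/20), width = 9/20 - 1/4 = 1/5
  'c': [1/4 + 1/5*0/1, 1/4 + 1/5*1/2) = [1/4, 7/20) <- contains code 8/25
  'e': [1/4 + 1/5*1/2, 1/4 + 1/5*9/10) = [7/20, 43/100)
  'f': [1/4 + 1/5*9/10, 1/4 + 1/5*1/1) = [43/100, 9/20)
  emit 'c', narrow to [1/4, 7/20)
Step 4: interval [1/4, 7/20), width = 7/20 - 1/4 = 1/10
  'c': [1/4 + 1/10*0/1, 1/4 + 1/10*1/2) = [1/4, 3/10)
  'e': [1/4 + 1/10*1/2, 1/4 + 1/10*9/10) = [3/10, 17/50) <- contains code 8/25
  'f': [1/4 + 1/10*9/10, 1/4 + 1/10*1/1) = [17/50, 7/20)
  emit 'e', narrow to [3/10, 17/50)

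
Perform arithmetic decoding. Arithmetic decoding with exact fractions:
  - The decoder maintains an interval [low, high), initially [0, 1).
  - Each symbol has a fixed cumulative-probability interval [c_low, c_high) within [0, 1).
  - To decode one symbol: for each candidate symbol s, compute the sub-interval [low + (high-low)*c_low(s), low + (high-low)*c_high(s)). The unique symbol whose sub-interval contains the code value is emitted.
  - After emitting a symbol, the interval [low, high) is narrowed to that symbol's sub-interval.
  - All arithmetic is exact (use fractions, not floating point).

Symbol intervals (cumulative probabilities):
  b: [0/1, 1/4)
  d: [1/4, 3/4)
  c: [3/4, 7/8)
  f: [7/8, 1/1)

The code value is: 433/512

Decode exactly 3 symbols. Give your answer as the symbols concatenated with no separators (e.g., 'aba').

Step 1: interval [0/1, 1/1), width = 1/1 - 0/1 = 1/1
  'b': [0/1 + 1/1*0/1, 0/1 + 1/1*1/4) = [0/1, 1/4)
  'd': [0/1 + 1/1*1/4, 0/1 + 1/1*3/4) = [1/4, 3/4)
  'c': [0/1 + 1/1*3/4, 0/1 + 1/1*7/8) = [3/4, 7/8) <- contains code 433/512
  'f': [0/1 + 1/1*7/8, 0/1 + 1/1*1/1) = [7/8, 1/1)
  emit 'c', narrow to [3/4, 7/8)
Step 2: interval [3/4, 7/8), width = 7/8 - 3/4 = 1/8
  'b': [3/4 + 1/8*0/1, 3/4 + 1/8*1/4) = [3/4, 25/32)
  'd': [3/4 + 1/8*1/4, 3/4 + 1/8*3/4) = [25/32, 27/32)
  'c': [3/4 + 1/8*3/4, 3/4 + 1/8*7/8) = [27/32, 55/64) <- contains code 433/512
  'f': [3/4 + 1/8*7/8, 3/4 + 1/8*1/1) = [55/64, 7/8)
  emit 'c', narrow to [27/32, 55/64)
Step 3: interval [27/32, 55/64), width = 55/64 - 27/32 = 1/64
  'b': [27/32 + 1/64*0/1, 27/32 + 1/64*1/4) = [27/32, 217/256) <- contains code 433/512
  'd': [27/32 + 1/64*1/4, 27/32 + 1/64*3/4) = [217/256, 219/256)
  'c': [27/32 + 1/64*3/4, 27/32 + 1/64*7/8) = [219/256, 439/512)
  'f': [27/32 + 1/64*7/8, 27/32 + 1/64*1/1) = [439/512, 55/64)
  emit 'b', narrow to [27/32, 217/256)

Answer: ccb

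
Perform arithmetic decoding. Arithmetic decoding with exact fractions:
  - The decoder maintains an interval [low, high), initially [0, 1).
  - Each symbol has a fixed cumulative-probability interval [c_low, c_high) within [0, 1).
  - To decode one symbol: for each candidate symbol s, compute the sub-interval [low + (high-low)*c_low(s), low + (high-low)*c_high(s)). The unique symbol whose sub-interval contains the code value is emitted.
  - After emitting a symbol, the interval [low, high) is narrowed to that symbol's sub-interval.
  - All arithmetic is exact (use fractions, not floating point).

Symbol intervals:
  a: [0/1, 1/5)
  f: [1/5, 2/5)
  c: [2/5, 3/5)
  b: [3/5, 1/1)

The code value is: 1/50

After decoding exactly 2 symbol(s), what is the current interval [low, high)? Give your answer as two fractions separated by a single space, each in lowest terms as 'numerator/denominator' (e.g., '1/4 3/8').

Answer: 0/1 1/25

Derivation:
Step 1: interval [0/1, 1/1), width = 1/1 - 0/1 = 1/1
  'a': [0/1 + 1/1*0/1, 0/1 + 1/1*1/5) = [0/1, 1/5) <- contains code 1/50
  'f': [0/1 + 1/1*1/5, 0/1 + 1/1*2/5) = [1/5, 2/5)
  'c': [0/1 + 1/1*2/5, 0/1 + 1/1*3/5) = [2/5, 3/5)
  'b': [0/1 + 1/1*3/5, 0/1 + 1/1*1/1) = [3/5, 1/1)
  emit 'a', narrow to [0/1, 1/5)
Step 2: interval [0/1, 1/5), width = 1/5 - 0/1 = 1/5
  'a': [0/1 + 1/5*0/1, 0/1 + 1/5*1/5) = [0/1, 1/25) <- contains code 1/50
  'f': [0/1 + 1/5*1/5, 0/1 + 1/5*2/5) = [1/25, 2/25)
  'c': [0/1 + 1/5*2/5, 0/1 + 1/5*3/5) = [2/25, 3/25)
  'b': [0/1 + 1/5*3/5, 0/1 + 1/5*1/1) = [3/25, 1/5)
  emit 'a', narrow to [0/1, 1/25)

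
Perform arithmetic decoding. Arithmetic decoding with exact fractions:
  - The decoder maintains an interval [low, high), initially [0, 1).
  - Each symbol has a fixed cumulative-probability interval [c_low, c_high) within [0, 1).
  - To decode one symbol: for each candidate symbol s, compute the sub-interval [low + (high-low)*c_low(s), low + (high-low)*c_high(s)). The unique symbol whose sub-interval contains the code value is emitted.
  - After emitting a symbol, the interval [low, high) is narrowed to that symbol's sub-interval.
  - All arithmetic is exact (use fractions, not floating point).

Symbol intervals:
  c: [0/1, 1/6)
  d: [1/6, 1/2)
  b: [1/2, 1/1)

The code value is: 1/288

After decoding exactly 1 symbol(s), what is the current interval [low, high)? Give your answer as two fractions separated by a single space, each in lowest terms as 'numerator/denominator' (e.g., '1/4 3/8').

Step 1: interval [0/1, 1/1), width = 1/1 - 0/1 = 1/1
  'c': [0/1 + 1/1*0/1, 0/1 + 1/1*1/6) = [0/1, 1/6) <- contains code 1/288
  'd': [0/1 + 1/1*1/6, 0/1 + 1/1*1/2) = [1/6, 1/2)
  'b': [0/1 + 1/1*1/2, 0/1 + 1/1*1/1) = [1/2, 1/1)
  emit 'c', narrow to [0/1, 1/6)

Answer: 0/1 1/6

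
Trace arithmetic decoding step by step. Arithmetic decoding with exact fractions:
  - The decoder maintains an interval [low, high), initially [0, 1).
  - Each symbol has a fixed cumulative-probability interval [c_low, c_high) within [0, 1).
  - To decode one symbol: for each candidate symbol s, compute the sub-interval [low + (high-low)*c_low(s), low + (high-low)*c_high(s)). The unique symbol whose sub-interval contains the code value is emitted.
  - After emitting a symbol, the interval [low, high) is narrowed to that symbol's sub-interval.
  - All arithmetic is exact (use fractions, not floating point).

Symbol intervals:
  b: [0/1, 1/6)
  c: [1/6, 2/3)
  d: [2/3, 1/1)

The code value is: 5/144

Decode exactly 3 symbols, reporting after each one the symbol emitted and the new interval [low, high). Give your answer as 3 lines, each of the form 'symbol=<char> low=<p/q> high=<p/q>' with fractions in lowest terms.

Answer: symbol=b low=0/1 high=1/6
symbol=c low=1/36 high=1/9
symbol=b low=1/36 high=1/24

Derivation:
Step 1: interval [0/1, 1/1), width = 1/1 - 0/1 = 1/1
  'b': [0/1 + 1/1*0/1, 0/1 + 1/1*1/6) = [0/1, 1/6) <- contains code 5/144
  'c': [0/1 + 1/1*1/6, 0/1 + 1/1*2/3) = [1/6, 2/3)
  'd': [0/1 + 1/1*2/3, 0/1 + 1/1*1/1) = [2/3, 1/1)
  emit 'b', narrow to [0/1, 1/6)
Step 2: interval [0/1, 1/6), width = 1/6 - 0/1 = 1/6
  'b': [0/1 + 1/6*0/1, 0/1 + 1/6*1/6) = [0/1, 1/36)
  'c': [0/1 + 1/6*1/6, 0/1 + 1/6*2/3) = [1/36, 1/9) <- contains code 5/144
  'd': [0/1 + 1/6*2/3, 0/1 + 1/6*1/1) = [1/9, 1/6)
  emit 'c', narrow to [1/36, 1/9)
Step 3: interval [1/36, 1/9), width = 1/9 - 1/36 = 1/12
  'b': [1/36 + 1/12*0/1, 1/36 + 1/12*1/6) = [1/36, 1/24) <- contains code 5/144
  'c': [1/36 + 1/12*1/6, 1/36 + 1/12*2/3) = [1/24, 1/12)
  'd': [1/36 + 1/12*2/3, 1/36 + 1/12*1/1) = [1/12, 1/9)
  emit 'b', narrow to [1/36, 1/24)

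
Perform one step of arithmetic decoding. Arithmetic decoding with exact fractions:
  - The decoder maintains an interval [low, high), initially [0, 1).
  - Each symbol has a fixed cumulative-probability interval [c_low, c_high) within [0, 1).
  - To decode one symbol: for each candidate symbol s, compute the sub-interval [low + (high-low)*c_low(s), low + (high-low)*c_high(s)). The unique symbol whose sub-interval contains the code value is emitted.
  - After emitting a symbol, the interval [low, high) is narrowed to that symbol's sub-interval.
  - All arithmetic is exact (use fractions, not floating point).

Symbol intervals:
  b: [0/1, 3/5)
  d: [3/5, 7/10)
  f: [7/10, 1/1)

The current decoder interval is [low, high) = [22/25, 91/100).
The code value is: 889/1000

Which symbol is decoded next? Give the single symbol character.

Interval width = high − low = 91/100 − 22/25 = 3/100
Scaled code = (code − low) / width = (889/1000 − 22/25) / 3/100 = 3/10
  b: [0/1, 3/5) ← scaled code falls here ✓
  d: [3/5, 7/10) 
  f: [7/10, 1/1) 

Answer: b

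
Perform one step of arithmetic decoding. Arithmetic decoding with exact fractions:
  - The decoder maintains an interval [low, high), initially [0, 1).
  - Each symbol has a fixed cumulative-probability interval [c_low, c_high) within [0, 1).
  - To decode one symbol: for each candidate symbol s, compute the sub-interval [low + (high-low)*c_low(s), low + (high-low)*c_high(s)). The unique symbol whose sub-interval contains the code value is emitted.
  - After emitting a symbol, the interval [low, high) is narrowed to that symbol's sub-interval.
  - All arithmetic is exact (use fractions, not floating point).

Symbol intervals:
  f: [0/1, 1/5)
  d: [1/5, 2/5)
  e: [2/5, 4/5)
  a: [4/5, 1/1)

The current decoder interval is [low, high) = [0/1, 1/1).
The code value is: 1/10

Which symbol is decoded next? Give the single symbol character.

Interval width = high − low = 1/1 − 0/1 = 1/1
Scaled code = (code − low) / width = (1/10 − 0/1) / 1/1 = 1/10
  f: [0/1, 1/5) ← scaled code falls here ✓
  d: [1/5, 2/5) 
  e: [2/5, 4/5) 
  a: [4/5, 1/1) 

Answer: f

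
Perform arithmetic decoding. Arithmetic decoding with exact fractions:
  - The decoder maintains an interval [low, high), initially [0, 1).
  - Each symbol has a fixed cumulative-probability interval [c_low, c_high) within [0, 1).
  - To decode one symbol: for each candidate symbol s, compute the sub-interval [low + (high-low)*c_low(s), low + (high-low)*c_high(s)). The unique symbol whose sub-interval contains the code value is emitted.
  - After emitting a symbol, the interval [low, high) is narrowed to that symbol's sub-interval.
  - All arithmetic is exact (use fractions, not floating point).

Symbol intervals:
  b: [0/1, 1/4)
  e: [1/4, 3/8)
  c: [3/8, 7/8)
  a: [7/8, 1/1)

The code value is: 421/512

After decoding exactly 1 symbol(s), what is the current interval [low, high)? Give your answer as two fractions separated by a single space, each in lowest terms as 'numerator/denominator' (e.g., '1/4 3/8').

Step 1: interval [0/1, 1/1), width = 1/1 - 0/1 = 1/1
  'b': [0/1 + 1/1*0/1, 0/1 + 1/1*1/4) = [0/1, 1/4)
  'e': [0/1 + 1/1*1/4, 0/1 + 1/1*3/8) = [1/4, 3/8)
  'c': [0/1 + 1/1*3/8, 0/1 + 1/1*7/8) = [3/8, 7/8) <- contains code 421/512
  'a': [0/1 + 1/1*7/8, 0/1 + 1/1*1/1) = [7/8, 1/1)
  emit 'c', narrow to [3/8, 7/8)

Answer: 3/8 7/8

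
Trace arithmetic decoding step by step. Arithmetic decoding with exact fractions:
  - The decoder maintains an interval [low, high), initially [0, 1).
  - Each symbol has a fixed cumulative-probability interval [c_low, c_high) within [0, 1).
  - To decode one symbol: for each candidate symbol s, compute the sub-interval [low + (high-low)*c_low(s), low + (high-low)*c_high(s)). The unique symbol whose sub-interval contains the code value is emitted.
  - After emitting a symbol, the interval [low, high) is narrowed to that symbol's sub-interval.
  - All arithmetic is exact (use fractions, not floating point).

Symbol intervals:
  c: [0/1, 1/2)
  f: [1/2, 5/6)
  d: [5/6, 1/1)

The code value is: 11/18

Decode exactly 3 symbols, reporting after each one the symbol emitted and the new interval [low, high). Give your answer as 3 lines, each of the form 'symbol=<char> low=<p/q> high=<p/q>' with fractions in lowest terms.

Answer: symbol=f low=1/2 high=5/6
symbol=c low=1/2 high=2/3
symbol=f low=7/12 high=23/36

Derivation:
Step 1: interval [0/1, 1/1), width = 1/1 - 0/1 = 1/1
  'c': [0/1 + 1/1*0/1, 0/1 + 1/1*1/2) = [0/1, 1/2)
  'f': [0/1 + 1/1*1/2, 0/1 + 1/1*5/6) = [1/2, 5/6) <- contains code 11/18
  'd': [0/1 + 1/1*5/6, 0/1 + 1/1*1/1) = [5/6, 1/1)
  emit 'f', narrow to [1/2, 5/6)
Step 2: interval [1/2, 5/6), width = 5/6 - 1/2 = 1/3
  'c': [1/2 + 1/3*0/1, 1/2 + 1/3*1/2) = [1/2, 2/3) <- contains code 11/18
  'f': [1/2 + 1/3*1/2, 1/2 + 1/3*5/6) = [2/3, 7/9)
  'd': [1/2 + 1/3*5/6, 1/2 + 1/3*1/1) = [7/9, 5/6)
  emit 'c', narrow to [1/2, 2/3)
Step 3: interval [1/2, 2/3), width = 2/3 - 1/2 = 1/6
  'c': [1/2 + 1/6*0/1, 1/2 + 1/6*1/2) = [1/2, 7/12)
  'f': [1/2 + 1/6*1/2, 1/2 + 1/6*5/6) = [7/12, 23/36) <- contains code 11/18
  'd': [1/2 + 1/6*5/6, 1/2 + 1/6*1/1) = [23/36, 2/3)
  emit 'f', narrow to [7/12, 23/36)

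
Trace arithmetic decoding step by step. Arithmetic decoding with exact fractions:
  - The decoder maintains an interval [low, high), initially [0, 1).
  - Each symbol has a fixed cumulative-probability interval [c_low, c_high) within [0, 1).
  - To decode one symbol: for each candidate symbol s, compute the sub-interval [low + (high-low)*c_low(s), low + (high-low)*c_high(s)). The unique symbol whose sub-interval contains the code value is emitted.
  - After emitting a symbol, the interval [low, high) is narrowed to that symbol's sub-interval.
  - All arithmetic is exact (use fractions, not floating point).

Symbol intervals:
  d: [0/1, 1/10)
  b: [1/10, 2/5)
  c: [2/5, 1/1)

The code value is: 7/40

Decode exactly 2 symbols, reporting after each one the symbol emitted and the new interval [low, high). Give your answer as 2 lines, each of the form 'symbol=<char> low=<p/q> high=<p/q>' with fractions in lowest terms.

Step 1: interval [0/1, 1/1), width = 1/1 - 0/1 = 1/1
  'd': [0/1 + 1/1*0/1, 0/1 + 1/1*1/10) = [0/1, 1/10)
  'b': [0/1 + 1/1*1/10, 0/1 + 1/1*2/5) = [1/10, 2/5) <- contains code 7/40
  'c': [0/1 + 1/1*2/5, 0/1 + 1/1*1/1) = [2/5, 1/1)
  emit 'b', narrow to [1/10, 2/5)
Step 2: interval [1/10, 2/5), width = 2/5 - 1/10 = 3/10
  'd': [1/10 + 3/10*0/1, 1/10 + 3/10*1/10) = [1/10, 13/100)
  'b': [1/10 + 3/10*1/10, 1/10 + 3/10*2/5) = [13/100, 11/50) <- contains code 7/40
  'c': [1/10 + 3/10*2/5, 1/10 + 3/10*1/1) = [11/50, 2/5)
  emit 'b', narrow to [13/100, 11/50)

Answer: symbol=b low=1/10 high=2/5
symbol=b low=13/100 high=11/50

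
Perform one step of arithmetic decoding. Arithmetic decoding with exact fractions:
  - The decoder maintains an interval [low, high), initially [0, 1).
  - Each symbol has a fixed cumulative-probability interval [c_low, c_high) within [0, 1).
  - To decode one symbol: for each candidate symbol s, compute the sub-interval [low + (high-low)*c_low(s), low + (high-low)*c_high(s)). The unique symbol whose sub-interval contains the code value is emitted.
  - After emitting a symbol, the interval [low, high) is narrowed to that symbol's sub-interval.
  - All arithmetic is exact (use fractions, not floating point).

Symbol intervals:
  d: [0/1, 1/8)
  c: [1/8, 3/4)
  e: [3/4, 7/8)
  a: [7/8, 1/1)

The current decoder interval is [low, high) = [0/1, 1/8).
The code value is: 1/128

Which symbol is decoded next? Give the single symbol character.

Answer: d

Derivation:
Interval width = high − low = 1/8 − 0/1 = 1/8
Scaled code = (code − low) / width = (1/128 − 0/1) / 1/8 = 1/16
  d: [0/1, 1/8) ← scaled code falls here ✓
  c: [1/8, 3/4) 
  e: [3/4, 7/8) 
  a: [7/8, 1/1) 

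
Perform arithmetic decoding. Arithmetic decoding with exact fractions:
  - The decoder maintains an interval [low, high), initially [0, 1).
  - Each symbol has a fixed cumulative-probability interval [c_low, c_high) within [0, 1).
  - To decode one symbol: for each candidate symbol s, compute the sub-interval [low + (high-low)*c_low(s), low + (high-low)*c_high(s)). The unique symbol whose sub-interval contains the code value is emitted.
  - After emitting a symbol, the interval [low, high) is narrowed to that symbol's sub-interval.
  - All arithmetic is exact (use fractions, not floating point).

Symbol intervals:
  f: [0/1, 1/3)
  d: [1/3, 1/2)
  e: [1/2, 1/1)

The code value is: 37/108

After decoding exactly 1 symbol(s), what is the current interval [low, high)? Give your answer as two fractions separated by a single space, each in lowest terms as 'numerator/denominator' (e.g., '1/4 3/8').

Answer: 1/3 1/2

Derivation:
Step 1: interval [0/1, 1/1), width = 1/1 - 0/1 = 1/1
  'f': [0/1 + 1/1*0/1, 0/1 + 1/1*1/3) = [0/1, 1/3)
  'd': [0/1 + 1/1*1/3, 0/1 + 1/1*1/2) = [1/3, 1/2) <- contains code 37/108
  'e': [0/1 + 1/1*1/2, 0/1 + 1/1*1/1) = [1/2, 1/1)
  emit 'd', narrow to [1/3, 1/2)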